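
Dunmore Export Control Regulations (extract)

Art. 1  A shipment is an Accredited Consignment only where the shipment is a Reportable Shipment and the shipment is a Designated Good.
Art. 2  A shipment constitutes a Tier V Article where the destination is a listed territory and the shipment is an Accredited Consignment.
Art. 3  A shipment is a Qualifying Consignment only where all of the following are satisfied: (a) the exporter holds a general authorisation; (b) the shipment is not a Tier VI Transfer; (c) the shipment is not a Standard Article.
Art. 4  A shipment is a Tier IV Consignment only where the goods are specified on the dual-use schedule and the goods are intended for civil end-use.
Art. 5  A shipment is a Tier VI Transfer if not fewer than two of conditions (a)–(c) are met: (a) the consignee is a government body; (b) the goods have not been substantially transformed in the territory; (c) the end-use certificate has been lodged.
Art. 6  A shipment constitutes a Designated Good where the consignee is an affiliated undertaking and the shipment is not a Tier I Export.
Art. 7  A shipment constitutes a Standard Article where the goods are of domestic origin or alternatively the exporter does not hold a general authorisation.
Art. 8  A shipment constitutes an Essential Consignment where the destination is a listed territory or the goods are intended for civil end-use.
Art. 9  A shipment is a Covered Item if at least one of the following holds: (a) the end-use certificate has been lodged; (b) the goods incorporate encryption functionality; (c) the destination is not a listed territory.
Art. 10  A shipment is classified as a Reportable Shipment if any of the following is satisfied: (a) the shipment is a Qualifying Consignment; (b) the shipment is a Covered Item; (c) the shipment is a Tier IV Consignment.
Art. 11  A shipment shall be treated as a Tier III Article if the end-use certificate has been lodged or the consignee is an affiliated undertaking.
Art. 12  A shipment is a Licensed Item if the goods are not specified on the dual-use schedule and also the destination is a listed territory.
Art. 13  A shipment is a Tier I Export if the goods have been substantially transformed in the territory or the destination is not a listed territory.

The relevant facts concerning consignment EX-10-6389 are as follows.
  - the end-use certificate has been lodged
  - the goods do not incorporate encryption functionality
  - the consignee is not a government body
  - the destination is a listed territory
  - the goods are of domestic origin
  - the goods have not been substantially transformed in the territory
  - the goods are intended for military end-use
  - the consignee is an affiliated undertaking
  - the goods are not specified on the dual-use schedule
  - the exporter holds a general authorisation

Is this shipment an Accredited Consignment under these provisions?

Yes

article 5 — Tier VI Transfer: the consignee is a government body? no; the goods have not been substantially transformed in the territory? yes; the end-use certificate has been lodged? yes — 2 of 3 hold (need ≥2) → satisfied.
article 7 — Standard Article: [the goods are of domestic origin? yes] OR [the exporter does not hold a general authorisation? no] → satisfied.
article 3 — Qualifying Consignment: [the exporter holds a general authorisation? yes] AND [not a Tier VI Transfer (article 5)? no] AND [not a Standard Article (article 7)? no] → not satisfied.
article 9 — Covered Item: [the end-use certificate has been lodged? yes] OR [the goods incorporate encryption functionality? no] OR [the destination is not a listed territory? no] → satisfied.
article 4 — Tier IV Consignment: [the goods are specified on the dual-use schedule? no] AND [the goods are intended for civil end-use? no] → not satisfied.
article 10 — Reportable Shipment: [Qualifying Consignment (article 3)? no] OR [Covered Item (article 9)? yes] OR [Tier IV Consignment (article 4)? no] → satisfied.
article 13 — Tier I Export: [the goods have been substantially transformed in the territory? no] OR [the destination is not a listed territory? no] → not satisfied.
article 6 — Designated Good: [the consignee is an affiliated undertaking? yes] AND [not a Tier I Export (article 13)? yes] → satisfied.
article 1 — Accredited Consignment: [Reportable Shipment (article 10)? yes] AND [Designated Good (article 6)? yes] → satisfied.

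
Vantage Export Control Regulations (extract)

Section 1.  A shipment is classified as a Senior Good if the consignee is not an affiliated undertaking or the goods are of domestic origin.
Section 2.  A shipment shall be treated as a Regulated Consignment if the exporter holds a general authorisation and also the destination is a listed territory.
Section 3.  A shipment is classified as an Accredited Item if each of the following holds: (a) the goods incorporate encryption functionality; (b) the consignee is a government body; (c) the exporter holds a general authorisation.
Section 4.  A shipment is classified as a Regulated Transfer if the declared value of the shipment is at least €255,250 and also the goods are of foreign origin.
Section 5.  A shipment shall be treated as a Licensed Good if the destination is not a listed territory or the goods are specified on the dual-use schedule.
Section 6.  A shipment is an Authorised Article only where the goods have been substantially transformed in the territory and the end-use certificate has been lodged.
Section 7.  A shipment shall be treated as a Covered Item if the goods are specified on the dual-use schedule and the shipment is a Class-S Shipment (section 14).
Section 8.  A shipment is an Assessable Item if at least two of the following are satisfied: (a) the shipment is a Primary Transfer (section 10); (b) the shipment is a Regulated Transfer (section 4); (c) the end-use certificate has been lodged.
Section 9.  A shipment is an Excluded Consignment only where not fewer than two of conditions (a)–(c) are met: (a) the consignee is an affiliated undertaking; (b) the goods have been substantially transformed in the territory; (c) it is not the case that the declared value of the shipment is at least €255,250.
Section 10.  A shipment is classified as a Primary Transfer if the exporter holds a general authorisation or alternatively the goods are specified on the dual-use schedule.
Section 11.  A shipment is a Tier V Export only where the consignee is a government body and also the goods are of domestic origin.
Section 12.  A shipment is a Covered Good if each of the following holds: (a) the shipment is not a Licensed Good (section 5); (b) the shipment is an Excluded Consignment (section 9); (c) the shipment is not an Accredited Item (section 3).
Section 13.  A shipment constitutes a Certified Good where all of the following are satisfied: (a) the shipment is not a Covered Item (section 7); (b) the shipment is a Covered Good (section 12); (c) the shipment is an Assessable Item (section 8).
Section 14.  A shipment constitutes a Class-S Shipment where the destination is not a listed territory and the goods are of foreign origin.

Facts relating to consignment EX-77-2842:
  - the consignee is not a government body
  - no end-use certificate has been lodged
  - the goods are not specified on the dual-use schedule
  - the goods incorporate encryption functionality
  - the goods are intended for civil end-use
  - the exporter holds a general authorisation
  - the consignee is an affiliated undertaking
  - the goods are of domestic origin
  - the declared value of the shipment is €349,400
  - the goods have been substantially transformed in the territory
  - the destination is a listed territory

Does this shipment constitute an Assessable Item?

section 10 — Primary Transfer: [the exporter holds a general authorisation? yes] OR [the goods are specified on the dual-use schedule? no] → satisfied.
section 4 — Regulated Transfer: [declared value of the shipment: €349,400 ≥ €255,250? yes] AND [the goods are of foreign origin? no] → not satisfied.
section 8 — Assessable Item: Primary Transfer (section 10)? yes; Regulated Transfer (section 4)? no; the end-use certificate has been lodged? no — 1 of 3 hold (need ≥2) → not satisfied.

No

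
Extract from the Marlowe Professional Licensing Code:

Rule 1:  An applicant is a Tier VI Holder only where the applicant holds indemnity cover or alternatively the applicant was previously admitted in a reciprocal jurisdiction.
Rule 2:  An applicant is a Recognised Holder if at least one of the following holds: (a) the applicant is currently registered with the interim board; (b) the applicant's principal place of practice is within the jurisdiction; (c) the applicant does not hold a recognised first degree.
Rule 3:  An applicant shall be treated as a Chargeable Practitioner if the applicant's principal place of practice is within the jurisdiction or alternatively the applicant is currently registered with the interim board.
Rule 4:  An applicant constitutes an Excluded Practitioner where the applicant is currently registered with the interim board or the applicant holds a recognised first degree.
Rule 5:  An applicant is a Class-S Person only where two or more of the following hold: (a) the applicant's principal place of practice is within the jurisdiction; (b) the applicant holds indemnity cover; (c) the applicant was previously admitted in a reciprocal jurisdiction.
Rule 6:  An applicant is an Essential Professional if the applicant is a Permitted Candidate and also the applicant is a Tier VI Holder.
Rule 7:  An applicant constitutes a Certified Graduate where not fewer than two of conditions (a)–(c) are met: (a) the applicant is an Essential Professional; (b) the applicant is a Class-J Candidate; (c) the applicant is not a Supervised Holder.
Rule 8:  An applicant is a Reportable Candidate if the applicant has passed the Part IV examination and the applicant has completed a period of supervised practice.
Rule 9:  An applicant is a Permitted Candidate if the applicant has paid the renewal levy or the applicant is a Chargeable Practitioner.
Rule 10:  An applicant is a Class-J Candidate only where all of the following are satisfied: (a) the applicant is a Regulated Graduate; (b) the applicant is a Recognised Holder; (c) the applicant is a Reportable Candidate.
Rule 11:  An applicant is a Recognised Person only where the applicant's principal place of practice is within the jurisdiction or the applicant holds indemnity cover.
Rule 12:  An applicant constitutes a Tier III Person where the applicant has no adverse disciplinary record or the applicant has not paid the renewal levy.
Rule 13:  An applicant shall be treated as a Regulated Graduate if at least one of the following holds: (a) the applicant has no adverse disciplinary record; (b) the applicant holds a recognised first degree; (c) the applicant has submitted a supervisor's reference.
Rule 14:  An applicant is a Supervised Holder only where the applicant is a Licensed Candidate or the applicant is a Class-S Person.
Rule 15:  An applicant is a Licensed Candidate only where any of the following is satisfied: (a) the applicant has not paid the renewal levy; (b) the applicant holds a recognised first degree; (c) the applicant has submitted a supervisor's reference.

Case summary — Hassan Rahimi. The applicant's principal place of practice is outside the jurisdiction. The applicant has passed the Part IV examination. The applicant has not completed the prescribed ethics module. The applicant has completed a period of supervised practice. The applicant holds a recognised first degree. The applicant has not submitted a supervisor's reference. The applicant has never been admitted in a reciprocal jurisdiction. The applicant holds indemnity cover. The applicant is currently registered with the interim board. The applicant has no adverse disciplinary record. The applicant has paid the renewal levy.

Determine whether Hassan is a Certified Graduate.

Under rule 3: the applicant's principal place of practice is within the jurisdiction? no; or the applicant is currently registered with the interim board? yes. So the applicant is a Chargeable Practitioner.
Under rule 9: the applicant has paid the renewal levy? yes; or Chargeable Practitioner (rule 3)? yes. So the applicant is a Permitted Candidate.
Under rule 1: the applicant holds indemnity cover? yes; or the applicant was previously admitted in a reciprocal jurisdiction? no. So the applicant is a Tier VI Holder.
Under rule 6: Permitted Candidate (rule 9)? yes; and Tier VI Holder (rule 1)? yes. So the applicant is an Essential Professional.
Under rule 13: the applicant has no adverse disciplinary record? yes; or the applicant holds a recognised first degree? yes; or the applicant has submitted a supervisor's reference? no. So the applicant is a Regulated Graduate.
Under rule 2: the applicant is currently registered with the interim board? yes; or the applicant's principal place of practice is within the jurisdiction? no; or the applicant does not hold a recognised first degree? no. So the applicant is a Recognised Holder.
Under rule 8: the applicant has passed the Part IV examination? yes; and the applicant has completed a period of supervised practice? yes. So the applicant is a Reportable Candidate.
Under rule 10: Regulated Graduate (rule 13)? yes; and Recognised Holder (rule 2)? yes; and Reportable Candidate (rule 8)? yes. So the applicant is a Class-J Candidate.
Under rule 15: the applicant has not paid the renewal levy? no; or the applicant holds a recognised first degree? yes; or the applicant has submitted a supervisor's reference? no. So the applicant is a Licensed Candidate.
Under rule 5: the applicant's principal place of practice is within the jurisdiction? no; the applicant holds indemnity cover? yes; the applicant was previously admitted in a reciprocal jurisdiction? no — 1 of 3 hold (need ≥2) → not satisfied.
Under rule 14: Licensed Candidate (rule 15)? yes; or Class-S Person (rule 5)? no. So the applicant is a Supervised Holder.
Under rule 7: Essential Professional (rule 6)? yes; Class-J Candidate (rule 10)? yes; not a Supervised Holder (rule 14)? no — 2 of 3 hold (need ≥2) → satisfied.

Yes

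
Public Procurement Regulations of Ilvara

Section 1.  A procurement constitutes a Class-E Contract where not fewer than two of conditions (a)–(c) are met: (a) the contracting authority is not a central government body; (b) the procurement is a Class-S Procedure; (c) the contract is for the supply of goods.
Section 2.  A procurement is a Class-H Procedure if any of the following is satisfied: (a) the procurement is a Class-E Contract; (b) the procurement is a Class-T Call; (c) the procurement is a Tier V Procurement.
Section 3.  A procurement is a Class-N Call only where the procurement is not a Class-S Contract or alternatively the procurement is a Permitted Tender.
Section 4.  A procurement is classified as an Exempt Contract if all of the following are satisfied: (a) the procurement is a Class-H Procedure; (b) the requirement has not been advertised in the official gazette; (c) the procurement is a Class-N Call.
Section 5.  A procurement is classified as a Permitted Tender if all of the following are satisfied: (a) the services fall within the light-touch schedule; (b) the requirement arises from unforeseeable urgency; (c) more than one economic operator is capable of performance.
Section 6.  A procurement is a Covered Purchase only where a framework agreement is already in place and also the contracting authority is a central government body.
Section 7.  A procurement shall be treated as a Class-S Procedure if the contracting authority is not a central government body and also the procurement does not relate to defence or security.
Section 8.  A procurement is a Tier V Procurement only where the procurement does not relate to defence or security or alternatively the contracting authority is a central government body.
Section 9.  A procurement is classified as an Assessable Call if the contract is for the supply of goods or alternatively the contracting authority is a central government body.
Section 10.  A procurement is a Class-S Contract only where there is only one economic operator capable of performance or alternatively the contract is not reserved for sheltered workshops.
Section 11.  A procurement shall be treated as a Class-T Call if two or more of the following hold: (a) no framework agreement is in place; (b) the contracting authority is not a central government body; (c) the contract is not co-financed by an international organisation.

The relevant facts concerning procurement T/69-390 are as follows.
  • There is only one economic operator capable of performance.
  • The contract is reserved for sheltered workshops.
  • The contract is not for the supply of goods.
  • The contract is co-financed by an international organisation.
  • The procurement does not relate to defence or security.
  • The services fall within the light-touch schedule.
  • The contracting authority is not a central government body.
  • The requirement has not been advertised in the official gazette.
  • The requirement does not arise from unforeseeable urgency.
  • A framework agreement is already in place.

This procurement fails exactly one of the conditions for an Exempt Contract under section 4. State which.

Under section 7: the contracting authority is not a central government body? yes; and the procurement does not relate to defence or security? yes. So the procurement is a Class-S Procedure.
Under section 1: the contracting authority is not a central government body? yes; Class-S Procedure (section 7)? yes; the contract is for the supply of goods? no — 2 of 3 hold (need ≥2) → satisfied.
Under section 11: no framework agreement is in place? no; the contracting authority is not a central government body? yes; the contract is not co-financed by an international organisation? no — 1 of 3 hold (need ≥2) → not satisfied.
Under section 8: the procurement does not relate to defence or security? yes; or the contracting authority is a central government body? no. So the procurement is a Tier V Procurement.
Under section 2: Class-E Contract (section 1)? yes; or Class-T Call (section 11)? no; or Tier V Procurement (section 8)? yes. So the procurement is a Class-H Procedure.
Under section 10: there is only one economic operator capable of performance? yes; or the contract is not reserved for sheltered workshops? no. So the procurement is a Class-S Contract.
Under section 5: the services fall within the light-touch schedule? yes; and the requirement arises from unforeseeable urgency? no; and more than one economic operator is capable of performance? no. So the procurement is not a Permitted Tender.
Under section 3: not a Class-S Contract (section 10)? no; or Permitted Tender (section 5)? no. So the procurement is not a Class-N Call.
Under section 4: Class-H Procedure (section 2)? yes; and the requirement has not been advertised in the official gazette? yes; and Class-N Call (section 3)? no. So the procurement is not an Exempt Contract.

Class-N Call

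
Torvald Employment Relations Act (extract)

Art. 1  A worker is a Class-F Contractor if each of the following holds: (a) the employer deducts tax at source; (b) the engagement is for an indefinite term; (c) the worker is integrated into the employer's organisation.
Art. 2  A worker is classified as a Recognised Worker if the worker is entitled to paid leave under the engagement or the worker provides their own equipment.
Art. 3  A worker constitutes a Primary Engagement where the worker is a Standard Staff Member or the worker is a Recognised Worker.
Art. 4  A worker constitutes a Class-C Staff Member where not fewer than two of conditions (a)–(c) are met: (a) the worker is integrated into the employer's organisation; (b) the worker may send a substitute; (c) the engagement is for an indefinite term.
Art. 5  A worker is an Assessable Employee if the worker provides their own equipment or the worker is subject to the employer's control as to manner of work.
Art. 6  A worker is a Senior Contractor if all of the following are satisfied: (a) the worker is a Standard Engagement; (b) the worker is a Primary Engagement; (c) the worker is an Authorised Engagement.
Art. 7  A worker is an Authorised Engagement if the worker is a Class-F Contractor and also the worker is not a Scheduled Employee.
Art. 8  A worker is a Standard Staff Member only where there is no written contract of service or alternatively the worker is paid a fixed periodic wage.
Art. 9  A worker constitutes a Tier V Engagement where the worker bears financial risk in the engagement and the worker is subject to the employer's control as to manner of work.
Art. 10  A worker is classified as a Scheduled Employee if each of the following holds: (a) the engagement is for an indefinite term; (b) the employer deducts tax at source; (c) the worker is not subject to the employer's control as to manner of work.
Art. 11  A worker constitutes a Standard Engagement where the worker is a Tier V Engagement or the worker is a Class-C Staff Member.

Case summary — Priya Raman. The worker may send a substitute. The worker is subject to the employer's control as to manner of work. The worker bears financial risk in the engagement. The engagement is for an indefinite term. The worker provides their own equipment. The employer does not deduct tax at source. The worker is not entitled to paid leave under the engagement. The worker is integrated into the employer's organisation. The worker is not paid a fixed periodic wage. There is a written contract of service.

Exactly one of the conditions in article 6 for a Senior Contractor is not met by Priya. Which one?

article 9 — Tier V Engagement: [the worker bears financial risk in the engagement? yes] AND [the worker is subject to the employer's control as to manner of work? yes] → satisfied.
article 4 — Class-C Staff Member: the worker is integrated into the employer's organisation? yes; the worker may send a substitute? yes; the engagement is for an indefinite term? yes — 3 of 3 hold (need ≥2) → satisfied.
article 11 — Standard Engagement: [Tier V Engagement (article 9)? yes] OR [Class-C Staff Member (article 4)? yes] → satisfied.
article 8 — Standard Staff Member: [there is no written contract of service? no] OR [the worker is paid a fixed periodic wage? no] → not satisfied.
article 2 — Recognised Worker: [the worker is entitled to paid leave under the engagement? no] OR [the worker provides their own equipment? yes] → satisfied.
article 3 — Primary Engagement: [Standard Staff Member (article 8)? no] OR [Recognised Worker (article 2)? yes] → satisfied.
article 1 — Class-F Contractor: [the employer deducts tax at source? no] AND [the engagement is for an indefinite term? yes] AND [the worker is integrated into the employer's organisation? yes] → not satisfied.
article 10 — Scheduled Employee: [the engagement is for an indefinite term? yes] AND [the employer deducts tax at source? no] AND [the worker is not subject to the employer's control as to manner of work? no] → not satisfied.
article 7 — Authorised Engagement: [Class-F Contractor (article 1)? no] AND [not a Scheduled Employee (article 10)? yes] → not satisfied.
article 6 — Senior Contractor: [Standard Engagement (article 11)? yes] AND [Primary Engagement (article 3)? yes] AND [Authorised Engagement (article 7)? no] → not satisfied.

Authorised Engagement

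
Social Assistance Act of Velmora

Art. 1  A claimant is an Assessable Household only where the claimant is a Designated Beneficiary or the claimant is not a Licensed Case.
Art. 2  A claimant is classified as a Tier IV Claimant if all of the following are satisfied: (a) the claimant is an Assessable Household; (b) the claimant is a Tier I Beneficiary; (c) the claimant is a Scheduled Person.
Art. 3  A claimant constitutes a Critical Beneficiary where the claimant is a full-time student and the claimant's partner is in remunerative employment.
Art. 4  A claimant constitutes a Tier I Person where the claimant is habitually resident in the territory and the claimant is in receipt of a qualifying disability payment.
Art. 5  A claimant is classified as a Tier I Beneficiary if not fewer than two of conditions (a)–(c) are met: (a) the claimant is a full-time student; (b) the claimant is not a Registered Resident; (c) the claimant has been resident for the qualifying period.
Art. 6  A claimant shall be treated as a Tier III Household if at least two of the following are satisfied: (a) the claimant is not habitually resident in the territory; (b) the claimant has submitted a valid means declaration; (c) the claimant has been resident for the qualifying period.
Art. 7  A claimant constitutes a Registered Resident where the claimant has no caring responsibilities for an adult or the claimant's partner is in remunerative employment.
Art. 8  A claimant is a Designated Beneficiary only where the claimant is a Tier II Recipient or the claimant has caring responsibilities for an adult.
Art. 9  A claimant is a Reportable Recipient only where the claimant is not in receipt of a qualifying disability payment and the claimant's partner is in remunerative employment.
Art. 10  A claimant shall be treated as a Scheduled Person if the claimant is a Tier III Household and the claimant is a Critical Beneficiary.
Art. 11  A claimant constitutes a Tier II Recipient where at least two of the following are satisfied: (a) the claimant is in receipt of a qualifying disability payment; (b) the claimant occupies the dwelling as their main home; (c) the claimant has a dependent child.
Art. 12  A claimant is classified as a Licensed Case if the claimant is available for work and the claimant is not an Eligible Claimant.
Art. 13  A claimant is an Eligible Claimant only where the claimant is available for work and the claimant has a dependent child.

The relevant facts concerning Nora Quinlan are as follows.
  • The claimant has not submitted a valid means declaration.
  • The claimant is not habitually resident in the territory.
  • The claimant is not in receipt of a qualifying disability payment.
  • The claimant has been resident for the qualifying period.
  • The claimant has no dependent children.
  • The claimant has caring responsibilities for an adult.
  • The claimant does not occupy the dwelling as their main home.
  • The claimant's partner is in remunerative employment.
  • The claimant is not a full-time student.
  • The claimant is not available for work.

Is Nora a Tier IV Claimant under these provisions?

article 11 — Tier II Recipient: the claimant is in receipt of a qualifying disability payment? no; the claimant occupies the dwelling as their main home? no; the claimant has a dependent child? no — 0 of 3 hold (need ≥2) → not satisfied.
article 8 — Designated Beneficiary: [Tier II Recipient (article 11)? no] OR [the claimant has caring responsibilities for an adult? yes] → satisfied.
article 13 — Eligible Claimant: [the claimant is available for work? no] AND [the claimant has a dependent child? no] → not satisfied.
article 12 — Licensed Case: [the claimant is available for work? no] AND [not an Eligible Claimant (article 13)? yes] → not satisfied.
article 1 — Assessable Household: [Designated Beneficiary (article 8)? yes] OR [not a Licensed Case (article 12)? yes] → satisfied.
article 7 — Registered Resident: [the claimant has no caring responsibilities for an adult? no] OR [the claimant's partner is in remunerative employment? yes] → satisfied.
article 5 — Tier I Beneficiary: the claimant is a full-time student? no; not a Registered Resident (article 7)? no; the claimant has been resident for the qualifying period? yes — 1 of 3 hold (need ≥2) → not satisfied.
article 6 — Tier III Household: the claimant is not habitually resident in the territory? yes; the claimant has submitted a valid means declaration? no; the claimant has been resident for the qualifying period? yes — 2 of 3 hold (need ≥2) → satisfied.
article 3 — Critical Beneficiary: [the claimant is a full-time student? no] AND [the claimant's partner is in remunerative employment? yes] → not satisfied.
article 10 — Scheduled Person: [Tier III Household (article 6)? yes] AND [Critical Beneficiary (article 3)? no] → not satisfied.
article 2 — Tier IV Claimant: [Assessable Household (article 1)? yes] AND [Tier I Beneficiary (article 5)? no] AND [Scheduled Person (article 10)? no] → not satisfied.

No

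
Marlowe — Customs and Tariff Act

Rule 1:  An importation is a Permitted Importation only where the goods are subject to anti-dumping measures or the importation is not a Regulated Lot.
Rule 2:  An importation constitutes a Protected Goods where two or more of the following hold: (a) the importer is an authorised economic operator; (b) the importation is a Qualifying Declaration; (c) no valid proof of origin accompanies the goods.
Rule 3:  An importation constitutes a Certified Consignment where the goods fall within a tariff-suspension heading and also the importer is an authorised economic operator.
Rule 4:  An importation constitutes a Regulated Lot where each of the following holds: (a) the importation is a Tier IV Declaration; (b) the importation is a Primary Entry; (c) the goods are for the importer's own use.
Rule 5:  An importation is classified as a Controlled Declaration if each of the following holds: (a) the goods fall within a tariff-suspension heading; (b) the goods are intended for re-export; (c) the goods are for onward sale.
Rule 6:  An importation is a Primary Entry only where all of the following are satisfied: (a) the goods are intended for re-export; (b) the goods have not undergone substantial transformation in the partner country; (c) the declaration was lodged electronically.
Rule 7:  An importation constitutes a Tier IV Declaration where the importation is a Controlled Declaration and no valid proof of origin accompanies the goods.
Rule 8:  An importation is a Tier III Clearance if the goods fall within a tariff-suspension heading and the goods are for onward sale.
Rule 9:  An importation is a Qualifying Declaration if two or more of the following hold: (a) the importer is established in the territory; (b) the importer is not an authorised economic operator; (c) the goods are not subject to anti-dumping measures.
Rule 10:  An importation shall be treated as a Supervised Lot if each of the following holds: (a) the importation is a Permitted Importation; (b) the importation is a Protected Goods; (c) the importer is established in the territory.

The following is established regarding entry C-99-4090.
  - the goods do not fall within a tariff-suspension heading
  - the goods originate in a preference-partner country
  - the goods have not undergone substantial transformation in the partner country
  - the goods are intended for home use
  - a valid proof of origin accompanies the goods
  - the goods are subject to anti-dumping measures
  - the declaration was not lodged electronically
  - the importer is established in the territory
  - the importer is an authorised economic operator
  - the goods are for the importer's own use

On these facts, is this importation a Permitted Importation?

Under rule 5: the goods fall within a tariff-suspension heading? no; and the goods are intended for re-export? no; and the goods are for onward sale? no. So the importation is not a Controlled Declaration.
Under rule 7: Controlled Declaration (rule 5)? no; and no valid proof of origin accompanies the goods? no. So the importation is not a Tier IV Declaration.
Under rule 6: the goods are intended for re-export? no; and the goods have not undergone substantial transformation in the partner country? yes; and the declaration was lodged electronically? no. So the importation is not a Primary Entry.
Under rule 4: Tier IV Declaration (rule 7)? no; and Primary Entry (rule 6)? no; and the goods are for the importer's own use? yes. So the importation is not a Regulated Lot.
Under rule 1: the goods are subject to anti-dumping measures? yes; or not a Regulated Lot (rule 4)? yes. So the importation is a Permitted Importation.

Yes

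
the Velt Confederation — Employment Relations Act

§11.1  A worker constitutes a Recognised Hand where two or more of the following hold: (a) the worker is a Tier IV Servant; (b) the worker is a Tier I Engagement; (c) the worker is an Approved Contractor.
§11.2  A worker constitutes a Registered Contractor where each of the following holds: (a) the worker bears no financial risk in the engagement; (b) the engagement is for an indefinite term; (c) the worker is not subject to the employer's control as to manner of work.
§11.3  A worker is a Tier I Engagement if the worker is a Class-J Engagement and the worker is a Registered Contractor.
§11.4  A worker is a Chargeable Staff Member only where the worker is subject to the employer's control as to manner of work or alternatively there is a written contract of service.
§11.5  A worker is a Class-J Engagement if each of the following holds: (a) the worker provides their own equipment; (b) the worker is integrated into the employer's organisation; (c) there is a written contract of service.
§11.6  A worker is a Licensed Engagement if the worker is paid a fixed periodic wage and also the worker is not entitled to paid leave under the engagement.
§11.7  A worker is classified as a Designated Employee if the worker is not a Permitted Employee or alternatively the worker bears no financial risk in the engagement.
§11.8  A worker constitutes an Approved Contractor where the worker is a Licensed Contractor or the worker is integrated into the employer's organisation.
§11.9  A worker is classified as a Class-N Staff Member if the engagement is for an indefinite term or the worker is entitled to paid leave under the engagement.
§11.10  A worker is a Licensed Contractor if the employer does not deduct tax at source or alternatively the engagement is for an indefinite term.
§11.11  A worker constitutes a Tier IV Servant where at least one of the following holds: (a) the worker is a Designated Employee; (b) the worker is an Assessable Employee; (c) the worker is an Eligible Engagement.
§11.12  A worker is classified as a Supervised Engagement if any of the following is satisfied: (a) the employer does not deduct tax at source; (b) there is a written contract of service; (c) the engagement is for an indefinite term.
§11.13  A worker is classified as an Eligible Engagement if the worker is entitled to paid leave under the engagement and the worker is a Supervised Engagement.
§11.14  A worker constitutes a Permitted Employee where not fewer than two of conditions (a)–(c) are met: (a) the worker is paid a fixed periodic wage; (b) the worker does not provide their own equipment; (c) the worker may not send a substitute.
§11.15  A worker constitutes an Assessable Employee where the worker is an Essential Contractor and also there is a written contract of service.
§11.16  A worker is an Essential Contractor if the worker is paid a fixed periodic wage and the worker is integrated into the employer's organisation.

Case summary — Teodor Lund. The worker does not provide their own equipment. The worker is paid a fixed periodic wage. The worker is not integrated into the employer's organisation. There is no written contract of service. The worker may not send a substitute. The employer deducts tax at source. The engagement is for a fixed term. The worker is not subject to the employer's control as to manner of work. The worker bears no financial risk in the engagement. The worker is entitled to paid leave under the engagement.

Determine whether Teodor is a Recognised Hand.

No

§11.14 — Permitted Employee: the worker is paid a fixed periodic wage? yes; the worker does not provide their own equipment? yes; the worker may not send a substitute? yes — 3 of 3 hold (need ≥2) → satisfied.
§11.7 — Designated Employee: [not a Permitted Employee (§11.14)? no] OR [the worker bears no financial risk in the engagement? yes] → satisfied.
§11.16 — Essential Contractor: [the worker is paid a fixed periodic wage? yes] AND [the worker is integrated into the employer's organisation? no] → not satisfied.
§11.15 — Assessable Employee: [Essential Contractor (§11.16)? no] AND [there is a written contract of service? no] → not satisfied.
§11.12 — Supervised Engagement: [the employer does not deduct tax at source? no] OR [there is a written contract of service? no] OR [the engagement is for an indefinite term? no] → not satisfied.
§11.13 — Eligible Engagement: [the worker is entitled to paid leave under the engagement? yes] AND [Supervised Engagement (§11.12)? no] → not satisfied.
§11.11 — Tier IV Servant: [Designated Employee (§11.7)? yes] OR [Assessable Employee (§11.15)? no] OR [Eligible Engagement (§11.13)? no] → satisfied.
§11.5 — Class-J Engagement: [the worker provides their own equipment? no] AND [the worker is integrated into the employer's organisation? no] AND [there is a written contract of service? no] → not satisfied.
§11.2 — Registered Contractor: [the worker bears no financial risk in the engagement? yes] AND [the engagement is for an indefinite term? no] AND [the worker is not subject to the employer's control as to manner of work? yes] → not satisfied.
§11.3 — Tier I Engagement: [Class-J Engagement (§11.5)? no] AND [Registered Contractor (§11.2)? no] → not satisfied.
§11.10 — Licensed Contractor: [the employer does not deduct tax at source? no] OR [the engagement is for an indefinite term? no] → not satisfied.
§11.8 — Approved Contractor: [Licensed Contractor (§11.10)? no] OR [the worker is integrated into the employer's organisation? no] → not satisfied.
§11.1 — Recognised Hand: Tier IV Servant (§11.11)? yes; Tier I Engagement (§11.3)? no; Approved Contractor (§11.8)? no — 1 of 3 hold (need ≥2) → not satisfied.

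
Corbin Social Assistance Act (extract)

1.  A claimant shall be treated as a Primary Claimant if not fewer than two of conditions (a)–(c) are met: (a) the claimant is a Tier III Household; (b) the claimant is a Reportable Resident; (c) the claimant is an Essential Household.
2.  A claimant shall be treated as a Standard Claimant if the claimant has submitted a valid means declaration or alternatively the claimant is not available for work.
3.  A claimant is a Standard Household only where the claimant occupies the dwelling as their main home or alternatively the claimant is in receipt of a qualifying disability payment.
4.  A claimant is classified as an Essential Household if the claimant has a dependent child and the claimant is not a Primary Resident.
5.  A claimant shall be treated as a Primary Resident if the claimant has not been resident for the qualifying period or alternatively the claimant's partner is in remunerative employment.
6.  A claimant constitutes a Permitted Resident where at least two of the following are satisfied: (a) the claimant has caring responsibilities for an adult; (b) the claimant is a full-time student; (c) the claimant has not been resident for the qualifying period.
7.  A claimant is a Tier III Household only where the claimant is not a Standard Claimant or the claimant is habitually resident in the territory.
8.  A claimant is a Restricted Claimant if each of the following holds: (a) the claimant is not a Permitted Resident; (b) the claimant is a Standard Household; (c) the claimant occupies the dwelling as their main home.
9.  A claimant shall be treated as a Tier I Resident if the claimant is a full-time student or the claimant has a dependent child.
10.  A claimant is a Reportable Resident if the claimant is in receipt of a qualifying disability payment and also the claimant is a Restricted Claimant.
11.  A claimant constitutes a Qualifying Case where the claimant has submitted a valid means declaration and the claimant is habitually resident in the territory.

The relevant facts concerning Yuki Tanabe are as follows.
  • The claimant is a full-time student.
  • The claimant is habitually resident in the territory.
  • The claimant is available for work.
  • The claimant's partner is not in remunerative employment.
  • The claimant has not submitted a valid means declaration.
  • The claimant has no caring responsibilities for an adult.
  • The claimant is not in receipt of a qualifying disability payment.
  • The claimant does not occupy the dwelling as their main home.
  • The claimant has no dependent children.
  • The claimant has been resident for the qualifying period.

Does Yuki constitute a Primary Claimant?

No

paragraph 2 — Standard Claimant: [the claimant has submitted a valid means declaration? no] OR [the claimant is not available for work? no] → not satisfied.
paragraph 7 — Tier III Household: [not a Standard Claimant (paragraph 2)? yes] OR [the claimant is habitually resident in the territory? yes] → satisfied.
paragraph 6 — Permitted Resident: the claimant has caring responsibilities for an adult? no; the claimant is a full-time student? yes; the claimant has not been resident for the qualifying period? no — 1 of 3 hold (need ≥2) → not satisfied.
paragraph 3 — Standard Household: [the claimant occupies the dwelling as their main home? no] OR [the claimant is in receipt of a qualifying disability payment? no] → not satisfied.
paragraph 8 — Restricted Claimant: [not a Permitted Resident (paragraph 6)? yes] AND [Standard Household (paragraph 3)? no] AND [the claimant occupies the dwelling as their main home? no] → not satisfied.
paragraph 10 — Reportable Resident: [the claimant is in receipt of a qualifying disability payment? no] AND [Restricted Claimant (paragraph 8)? no] → not satisfied.
paragraph 5 — Primary Resident: [the claimant has not been resident for the qualifying period? no] OR [the claimant's partner is in remunerative employment? no] → not satisfied.
paragraph 4 — Essential Household: [the claimant has a dependent child? no] AND [not a Primary Resident (paragraph 5)? yes] → not satisfied.
paragraph 1 — Primary Claimant: Tier III Household (paragraph 7)? yes; Reportable Resident (paragraph 10)? no; Essential Household (paragraph 4)? no — 1 of 3 hold (need ≥2) → not satisfied.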